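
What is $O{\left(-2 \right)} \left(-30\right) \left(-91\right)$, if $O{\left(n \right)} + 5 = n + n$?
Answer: $-24570$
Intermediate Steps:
$O{\left(n \right)} = -5 + 2 n$ ($O{\left(n \right)} = -5 + \left(n + n\right) = -5 + 2 n$)
$O{\left(-2 \right)} \left(-30\right) \left(-91\right) = \left(-5 + 2 \left(-2\right)\right) \left(-30\right) \left(-91\right) = \left(-5 - 4\right) \left(-30\right) \left(-91\right) = \left(-9\right) \left(-30\right) \left(-91\right) = 270 \left(-91\right) = -24570$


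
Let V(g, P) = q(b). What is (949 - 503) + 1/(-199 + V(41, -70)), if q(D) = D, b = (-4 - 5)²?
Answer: 52627/118 ≈ 445.99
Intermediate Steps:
b = 81 (b = (-9)² = 81)
V(g, P) = 81
(949 - 503) + 1/(-199 + V(41, -70)) = (949 - 503) + 1/(-199 + 81) = 446 + 1/(-118) = 446 - 1/118 = 52627/118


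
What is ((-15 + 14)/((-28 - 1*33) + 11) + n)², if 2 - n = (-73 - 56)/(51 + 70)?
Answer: 348606241/36602500 ≈ 9.5241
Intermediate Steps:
n = 371/121 (n = 2 - (-73 - 56)/(51 + 70) = 2 - (-129)/121 = 2 - 1*(-129/121) = 2 + 129/121 = 371/121 ≈ 3.0661)
((-15 + 14)/((-28 - 1*33) + 11) + n)² = ((-15 + 14)/((-28 - 1*33) + 11) + 371/121)² = (-1/((-28 - 33) + 11) + 371/121)² = (-1/(-61 + 11) + 371/121)² = (-1/(-50) + 371/121)² = (-1*(-1/50) + 371/121)² = (1/50 + 371/121)² = (18671/6050)² = 348606241/36602500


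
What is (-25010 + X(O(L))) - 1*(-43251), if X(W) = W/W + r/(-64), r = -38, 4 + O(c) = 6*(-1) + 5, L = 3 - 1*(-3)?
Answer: 583763/32 ≈ 18243.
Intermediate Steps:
L = 6 (L = 3 + 3 = 6)
O(c) = -5 (O(c) = -4 + (6*(-1) + 5) = -4 + (-6 + 5) = -4 - 1 = -5)
X(W) = 51/32 (X(W) = W/W - 38/(-64) = 1 - 38*(-1/64) = 1 + 19/32 = 51/32)
(-25010 + X(O(L))) - 1*(-43251) = (-25010 + 51/32) - 1*(-43251) = -800269/32 + 43251 = 583763/32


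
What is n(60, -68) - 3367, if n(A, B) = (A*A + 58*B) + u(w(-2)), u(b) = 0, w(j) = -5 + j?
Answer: -3711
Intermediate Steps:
n(A, B) = A**2 + 58*B (n(A, B) = (A*A + 58*B) + 0 = (A**2 + 58*B) + 0 = A**2 + 58*B)
n(60, -68) - 3367 = (60**2 + 58*(-68)) - 3367 = (3600 - 3944) - 3367 = -344 - 3367 = -3711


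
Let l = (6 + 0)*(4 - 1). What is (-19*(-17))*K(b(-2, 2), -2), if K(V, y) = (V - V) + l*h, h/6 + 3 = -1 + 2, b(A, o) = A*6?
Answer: -69768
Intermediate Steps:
b(A, o) = 6*A
l = 18 (l = 6*3 = 18)
h = -12 (h = -18 + 6*(-1 + 2) = -18 + 6*1 = -18 + 6 = -12)
K(V, y) = -216 (K(V, y) = (V - V) + 18*(-12) = 0 - 216 = -216)
(-19*(-17))*K(b(-2, 2), -2) = -19*(-17)*(-216) = 323*(-216) = -69768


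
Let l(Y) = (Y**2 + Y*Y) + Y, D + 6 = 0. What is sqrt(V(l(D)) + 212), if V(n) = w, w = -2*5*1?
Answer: sqrt(202) ≈ 14.213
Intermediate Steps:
D = -6 (D = -6 + 0 = -6)
l(Y) = Y + 2*Y**2 (l(Y) = (Y**2 + Y**2) + Y = 2*Y**2 + Y = Y + 2*Y**2)
w = -10 (w = -10*1 = -10)
V(n) = -10
sqrt(V(l(D)) + 212) = sqrt(-10 + 212) = sqrt(202)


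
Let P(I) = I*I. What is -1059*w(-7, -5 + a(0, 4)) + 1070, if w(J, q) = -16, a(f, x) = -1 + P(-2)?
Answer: 18014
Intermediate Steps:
P(I) = I²
a(f, x) = 3 (a(f, x) = -1 + (-2)² = -1 + 4 = 3)
-1059*w(-7, -5 + a(0, 4)) + 1070 = -1059*(-16) + 1070 = 16944 + 1070 = 18014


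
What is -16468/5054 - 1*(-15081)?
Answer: 38101453/2527 ≈ 15078.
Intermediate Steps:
-16468/5054 - 1*(-15081) = -16468*1/5054 + 15081 = -8234/2527 + 15081 = 38101453/2527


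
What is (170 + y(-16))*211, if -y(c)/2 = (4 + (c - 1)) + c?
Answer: 48108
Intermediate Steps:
y(c) = -6 - 4*c (y(c) = -2*((4 + (c - 1)) + c) = -2*((4 + (-1 + c)) + c) = -2*((3 + c) + c) = -2*(3 + 2*c) = -6 - 4*c)
(170 + y(-16))*211 = (170 + (-6 - 4*(-16)))*211 = (170 + (-6 + 64))*211 = (170 + 58)*211 = 228*211 = 48108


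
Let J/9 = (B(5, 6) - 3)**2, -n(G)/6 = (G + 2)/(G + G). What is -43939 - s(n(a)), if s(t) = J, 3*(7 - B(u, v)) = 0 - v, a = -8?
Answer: -44263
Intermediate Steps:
B(u, v) = 7 + v/3 (B(u, v) = 7 - (0 - v)/3 = 7 - (-1)*v/3 = 7 + v/3)
n(G) = -3*(2 + G)/G (n(G) = -6*(G + 2)/(G + G) = -6*(2 + G)/(2*G) = -6*(2 + G)*1/(2*G) = -3*(2 + G)/G)
J = 324 (J = 9*((7 + (1/3)*6) - 3)**2 = 9*((7 + 2) - 3)**2 = 9*(9 - 3)**2 = 9*6**2 = 9*36 = 324)
s(t) = 324
-43939 - s(n(a)) = -43939 - 1*324 = -43939 - 324 = -44263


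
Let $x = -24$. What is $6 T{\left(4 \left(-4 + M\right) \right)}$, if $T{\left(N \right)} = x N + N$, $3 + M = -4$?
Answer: $6072$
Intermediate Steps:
$M = -7$ ($M = -3 - 4 = -7$)
$T{\left(N \right)} = - 23 N$ ($T{\left(N \right)} = - 24 N + N = - 23 N$)
$6 T{\left(4 \left(-4 + M\right) \right)} = 6 \left(- 23 \cdot 4 \left(-4 - 7\right)\right) = 6 \left(- 23 \cdot 4 \left(-11\right)\right) = 6 \left(\left(-23\right) \left(-44\right)\right) = 6 \cdot 1012 = 6072$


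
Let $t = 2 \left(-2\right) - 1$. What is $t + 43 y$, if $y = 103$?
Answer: $4424$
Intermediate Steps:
$t = -5$ ($t = -4 - 1 = -5$)
$t + 43 y = -5 + 43 \cdot 103 = -5 + 4429 = 4424$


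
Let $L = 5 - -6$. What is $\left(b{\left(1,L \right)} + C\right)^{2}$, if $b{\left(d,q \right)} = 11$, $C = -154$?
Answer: $20449$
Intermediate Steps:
$L = 11$ ($L = 5 + 6 = 11$)
$\left(b{\left(1,L \right)} + C\right)^{2} = \left(11 - 154\right)^{2} = \left(-143\right)^{2} = 20449$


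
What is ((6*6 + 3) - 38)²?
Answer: 1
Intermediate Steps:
((6*6 + 3) - 38)² = ((36 + 3) - 38)² = (39 - 38)² = 1² = 1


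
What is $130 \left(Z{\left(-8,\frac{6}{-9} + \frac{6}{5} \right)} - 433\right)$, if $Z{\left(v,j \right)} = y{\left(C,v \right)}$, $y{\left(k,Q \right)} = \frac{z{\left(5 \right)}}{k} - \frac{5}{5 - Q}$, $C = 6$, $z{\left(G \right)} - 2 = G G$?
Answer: $-55755$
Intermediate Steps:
$z{\left(G \right)} = 2 + G^{2}$ ($z{\left(G \right)} = 2 + G G = 2 + G^{2}$)
$y{\left(k,Q \right)} = - \frac{5}{5 - Q} + \frac{27}{k}$ ($y{\left(k,Q \right)} = \frac{2 + 5^{2}}{k} - \frac{5}{5 - Q} = \frac{2 + 25}{k} - \frac{5}{5 - Q} = \frac{27}{k} - \frac{5}{5 - Q} = - \frac{5}{5 - Q} + \frac{27}{k}$)
$Z{\left(v,j \right)} = \frac{-105 + 27 v}{6 \left(-5 + v\right)}$ ($Z{\left(v,j \right)} = \frac{-135 + 5 \cdot 6 + 27 v}{6 \left(-5 + v\right)} = \frac{-135 + 30 + 27 v}{6 \left(-5 + v\right)} = \frac{-105 + 27 v}{6 \left(-5 + v\right)}$)
$130 \left(Z{\left(-8,\frac{6}{-9} + \frac{6}{5} \right)} - 433\right) = 130 \left(\frac{-35 + 9 \left(-8\right)}{2 \left(-5 - 8\right)} - 433\right) = 130 \left(\frac{-35 - 72}{2 \left(-13\right)} - 433\right) = 130 \left(\frac{1}{2} \left(- \frac{1}{13}\right) \left(-107\right) - 433\right) = 130 \left(\frac{107}{26} - 433\right) = 130 \left(- \frac{11151}{26}\right) = -55755$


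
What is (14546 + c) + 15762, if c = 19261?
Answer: 49569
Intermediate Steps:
(14546 + c) + 15762 = (14546 + 19261) + 15762 = 33807 + 15762 = 49569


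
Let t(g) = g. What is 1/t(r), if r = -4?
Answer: -1/4 ≈ -0.25000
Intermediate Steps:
1/t(r) = 1/(-4) = -1/4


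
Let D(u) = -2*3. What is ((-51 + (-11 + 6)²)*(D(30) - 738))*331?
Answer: 6402864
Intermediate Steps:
D(u) = -6
((-51 + (-11 + 6)²)*(D(30) - 738))*331 = ((-51 + (-11 + 6)²)*(-6 - 738))*331 = ((-51 + (-5)²)*(-744))*331 = ((-51 + 25)*(-744))*331 = -26*(-744)*331 = 19344*331 = 6402864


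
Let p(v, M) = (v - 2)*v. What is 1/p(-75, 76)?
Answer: 1/5775 ≈ 0.00017316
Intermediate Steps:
p(v, M) = v*(-2 + v) (p(v, M) = (-2 + v)*v = v*(-2 + v))
1/p(-75, 76) = 1/(-75*(-2 - 75)) = 1/(-75*(-77)) = 1/5775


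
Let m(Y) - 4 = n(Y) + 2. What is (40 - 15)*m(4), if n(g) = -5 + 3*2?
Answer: 175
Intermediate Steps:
n(g) = 1 (n(g) = -5 + 6 = 1)
m(Y) = 7 (m(Y) = 4 + (1 + 2) = 4 + 3 = 7)
(40 - 15)*m(4) = (40 - 15)*7 = 25*7 = 175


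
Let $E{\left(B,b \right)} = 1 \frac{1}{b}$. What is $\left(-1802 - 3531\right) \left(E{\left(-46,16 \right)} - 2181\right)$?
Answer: $\frac{186095035}{16} \approx 1.1631 \cdot 10^{7}$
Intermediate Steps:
$E{\left(B,b \right)} = \frac{1}{b}$
$\left(-1802 - 3531\right) \left(E{\left(-46,16 \right)} - 2181\right) = \left(-1802 - 3531\right) \left(\frac{1}{16} - 2181\right) = - 5333 \left(\frac{1}{16} - 2181\right) = \left(-5333\right) \left(- \frac{34895}{16}\right) = \frac{186095035}{16}$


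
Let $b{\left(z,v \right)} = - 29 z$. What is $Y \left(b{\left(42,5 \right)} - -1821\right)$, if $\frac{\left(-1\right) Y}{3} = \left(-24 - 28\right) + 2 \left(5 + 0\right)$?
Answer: $75978$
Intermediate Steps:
$Y = 126$ ($Y = - 3 \left(\left(-24 - 28\right) + 2 \left(5 + 0\right)\right) = - 3 \left(-52 + 2 \cdot 5\right) = - 3 \left(-52 + 10\right) = \left(-3\right) \left(-42\right) = 126$)
$Y \left(b{\left(42,5 \right)} - -1821\right) = 126 \left(\left(-29\right) 42 - -1821\right) = 126 \left(-1218 + 1821\right) = 126 \cdot 603 = 75978$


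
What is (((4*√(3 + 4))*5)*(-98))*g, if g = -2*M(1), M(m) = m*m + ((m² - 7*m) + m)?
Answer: -15680*√7 ≈ -41485.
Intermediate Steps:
M(m) = -6*m + 2*m² (M(m) = m² + (m² - 6*m) = -6*m + 2*m²)
g = 8 (g = -4*(-3 + 1) = -4*(-2) = -2*(-4) = 8)
(((4*√(3 + 4))*5)*(-98))*g = (((4*√(3 + 4))*5)*(-98))*8 = (((4*√7)*5)*(-98))*8 = ((20*√7)*(-98))*8 = -1960*√7*8 = -15680*√7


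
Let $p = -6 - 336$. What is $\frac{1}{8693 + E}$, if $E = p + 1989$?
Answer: $\frac{1}{10340} \approx 9.6712 \cdot 10^{-5}$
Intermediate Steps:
$p = -342$ ($p = -6 - 336 = -342$)
$E = 1647$ ($E = -342 + 1989 = 1647$)
$\frac{1}{8693 + E} = \frac{1}{8693 + 1647} = \frac{1}{10340}$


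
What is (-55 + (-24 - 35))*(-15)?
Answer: 1710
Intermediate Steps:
(-55 + (-24 - 35))*(-15) = (-55 - 59)*(-15) = -114*(-15) = 1710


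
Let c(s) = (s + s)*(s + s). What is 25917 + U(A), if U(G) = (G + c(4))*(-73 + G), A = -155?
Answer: 46665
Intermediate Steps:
c(s) = 4*s² (c(s) = (2*s)*(2*s) = 4*s²)
U(G) = (-73 + G)*(64 + G) (U(G) = (G + 4*4²)*(-73 + G) = (G + 4*16)*(-73 + G) = (G + 64)*(-73 + G) = (64 + G)*(-73 + G) = (-73 + G)*(64 + G))
25917 + U(A) = 25917 + (-4672 + (-155)² - 9*(-155)) = 25917 + (-4672 + 24025 + 1395) = 25917 + 20748 = 46665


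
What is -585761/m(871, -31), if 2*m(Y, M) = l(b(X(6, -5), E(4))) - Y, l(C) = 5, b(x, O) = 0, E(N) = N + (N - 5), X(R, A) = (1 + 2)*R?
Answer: 585761/433 ≈ 1352.8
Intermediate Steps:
X(R, A) = 3*R
E(N) = -5 + 2*N (E(N) = N + (-5 + N) = -5 + 2*N)
m(Y, M) = 5/2 - Y/2 (m(Y, M) = (5 - Y)/2 = 5/2 - Y/2)
-585761/m(871, -31) = -585761/(5/2 - ½*871) = -585761/(5/2 - 871/2) = -585761/(-433) = -585761*(-1/433) = 585761/433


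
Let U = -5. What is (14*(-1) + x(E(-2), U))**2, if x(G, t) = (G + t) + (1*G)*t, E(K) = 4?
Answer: 1225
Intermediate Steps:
x(G, t) = G + t + G*t (x(G, t) = (G + t) + G*t = G + t + G*t)
(14*(-1) + x(E(-2), U))**2 = (14*(-1) + (4 - 5 + 4*(-5)))**2 = (-14 + (4 - 5 - 20))**2 = (-14 - 21)**2 = (-35)**2 = 1225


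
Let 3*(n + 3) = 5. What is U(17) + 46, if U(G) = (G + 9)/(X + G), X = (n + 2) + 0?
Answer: 2516/53 ≈ 47.472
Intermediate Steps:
n = -4/3 (n = -3 + (1/3)*5 = -3 + 5/3 = -4/3 ≈ -1.3333)
X = 2/3 (X = (-4/3 + 2) + 0 = 2/3 + 0 = 2/3 ≈ 0.66667)
U(G) = (9 + G)/(2/3 + G) (U(G) = (G + 9)/(2/3 + G) = (9 + G)/(2/3 + G))
U(17) + 46 = 3*(9 + 17)/(2 + 3*17) + 46 = 3*26/(2 + 51) + 46 = 3*26/53 + 46 = 3*(1/53)*26 + 46 = 78/53 + 46 = 2516/53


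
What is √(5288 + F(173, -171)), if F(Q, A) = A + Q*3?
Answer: 2*√1409 ≈ 75.073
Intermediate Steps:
F(Q, A) = A + 3*Q
√(5288 + F(173, -171)) = √(5288 + (-171 + 3*173)) = √(5288 + (-171 + 519)) = √(5288 + 348) = √5636 = 2*√1409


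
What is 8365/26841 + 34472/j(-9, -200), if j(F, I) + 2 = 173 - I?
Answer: 928366367/9958011 ≈ 93.228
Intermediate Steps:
j(F, I) = 171 - I (j(F, I) = -2 + (173 - I) = 171 - I)
8365/26841 + 34472/j(-9, -200) = 8365/26841 + 34472/(171 - 1*(-200)) = 8365*(1/26841) + 34472/(171 + 200) = 8365/26841 + 34472/371 = 928366367/9958011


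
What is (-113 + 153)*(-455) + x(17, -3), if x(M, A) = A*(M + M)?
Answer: -18302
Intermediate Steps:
x(M, A) = 2*A*M (x(M, A) = A*(2*M) = 2*A*M)
(-113 + 153)*(-455) + x(17, -3) = (-113 + 153)*(-455) + 2*(-3)*17 = 40*(-455) - 102 = -18200 - 102 = -18302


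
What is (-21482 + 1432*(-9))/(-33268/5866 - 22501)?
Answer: 100807210/66012067 ≈ 1.5271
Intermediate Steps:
(-21482 + 1432*(-9))/(-33268/5866 - 22501) = (-21482 - 12888)/(-33268*1/5866 - 22501) = -34370/(-16634/2933 - 22501) = -34370/(-66012067/2933) = -34370*(-2933/66012067) = 100807210/66012067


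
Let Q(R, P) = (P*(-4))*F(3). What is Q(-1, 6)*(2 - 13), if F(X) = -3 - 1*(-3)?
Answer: 0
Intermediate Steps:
F(X) = 0 (F(X) = -3 + 3 = 0)
Q(R, P) = 0 (Q(R, P) = (P*(-4))*0 = -4*P*0 = 0)
Q(-1, 6)*(2 - 13) = 0*(2 - 13) = 0*(-11) = 0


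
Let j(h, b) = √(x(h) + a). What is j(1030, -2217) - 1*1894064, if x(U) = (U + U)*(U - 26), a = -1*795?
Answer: -1894064 + √2067445 ≈ -1.8926e+6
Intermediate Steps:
a = -795
x(U) = 2*U*(-26 + U) (x(U) = (2*U)*(-26 + U) = 2*U*(-26 + U))
j(h, b) = √(-795 + 2*h*(-26 + h)) (j(h, b) = √(2*h*(-26 + h) - 795) = √(-795 + 2*h*(-26 + h)))
j(1030, -2217) - 1*1894064 = √(-795 + 2*1030*(-26 + 1030)) - 1*1894064 = √(-795 + 2*1030*1004) - 1894064 = √(-795 + 2068240) - 1894064 = √2067445 - 1894064 = -1894064 + √2067445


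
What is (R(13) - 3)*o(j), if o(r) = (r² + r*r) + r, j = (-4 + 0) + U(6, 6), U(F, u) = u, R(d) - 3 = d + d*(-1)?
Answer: 0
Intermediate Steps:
R(d) = 3 (R(d) = 3 + (d + d*(-1)) = 3 + (d - d) = 3 + 0 = 3)
j = 2 (j = (-4 + 0) + 6 = -4 + 6 = 2)
o(r) = r + 2*r² (o(r) = (r² + r²) + r = 2*r² + r = r + 2*r²)
(R(13) - 3)*o(j) = (3 - 3)*(2*(1 + 2*2)) = 0*(2*(1 + 4)) = 0*(2*5) = 0*10 = 0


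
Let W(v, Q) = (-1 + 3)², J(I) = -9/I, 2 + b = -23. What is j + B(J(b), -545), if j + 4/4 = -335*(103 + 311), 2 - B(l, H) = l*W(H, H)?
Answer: -3467261/25 ≈ -1.3869e+5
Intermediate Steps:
b = -25 (b = -2 - 23 = -25)
W(v, Q) = 4 (W(v, Q) = 2² = 4)
B(l, H) = 2 - 4*l (B(l, H) = 2 - l*4 = 2 - 4*l)
j = -138691 (j = -1 - 335*(103 + 311) = -1 - 335*414 = -1 - 138690 = -138691)
j + B(J(b), -545) = -138691 + (2 - (-36)/(-25)) = -138691 + (2 - (-36)*(-1)/25) = -138691 + (2 - 4*9/25) = -138691 + (2 - 36/25) = -138691 + 14/25 = -3467261/25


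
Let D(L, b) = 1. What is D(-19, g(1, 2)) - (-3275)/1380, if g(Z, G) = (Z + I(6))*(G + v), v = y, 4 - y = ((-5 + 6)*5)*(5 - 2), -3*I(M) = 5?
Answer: 931/276 ≈ 3.3732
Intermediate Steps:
I(M) = -5/3 (I(M) = -⅓*5 = -5/3)
y = -11 (y = 4 - (-5 + 6)*5*(5 - 2) = 4 - 1*5*3 = 4 - 5*3 = 4 - 1*15 = 4 - 15 = -11)
v = -11
g(Z, G) = (-11 + G)*(-5/3 + Z) (g(Z, G) = (Z - 5/3)*(G - 11) = (-5/3 + Z)*(-11 + G) = (-11 + G)*(-5/3 + Z))
D(-19, g(1, 2)) - (-3275)/1380 = 1 - (-3275)/1380 = 1 - 1*(-655/276) = 1 + 655/276 = 931/276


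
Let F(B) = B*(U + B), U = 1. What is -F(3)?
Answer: -12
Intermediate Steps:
F(B) = B*(1 + B)
-F(3) = -3*(1 + 3) = -3*4 = -1*12 = -12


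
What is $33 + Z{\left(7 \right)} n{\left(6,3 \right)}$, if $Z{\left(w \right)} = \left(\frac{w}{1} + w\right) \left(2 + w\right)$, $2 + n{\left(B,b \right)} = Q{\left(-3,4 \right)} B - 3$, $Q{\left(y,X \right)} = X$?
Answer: $2427$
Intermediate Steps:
$n{\left(B,b \right)} = -5 + 4 B$ ($n{\left(B,b \right)} = -2 + \left(4 B - 3\right) = -2 + \left(-3 + 4 B\right) = -5 + 4 B$)
$Z{\left(w \right)} = 2 w \left(2 + w\right)$ ($Z{\left(w \right)} = \left(w 1 + w\right) \left(2 + w\right) = \left(w + w\right) \left(2 + w\right) = 2 w \left(2 + w\right)$)
$33 + Z{\left(7 \right)} n{\left(6,3 \right)} = 33 + 2 \cdot 7 \left(2 + 7\right) \left(-5 + 4 \cdot 6\right) = 33 + 2 \cdot 7 \cdot 9 \left(-5 + 24\right) = 33 + 126 \cdot 19 = 33 + 2394 = 2427$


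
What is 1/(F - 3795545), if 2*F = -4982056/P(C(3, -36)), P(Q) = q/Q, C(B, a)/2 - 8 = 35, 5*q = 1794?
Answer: -897/3940174885 ≈ -2.2765e-7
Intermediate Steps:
q = 1794/5 (q = (1/5)*1794 = 1794/5 ≈ 358.80)
C(B, a) = 86 (C(B, a) = 16 + 2*35 = 16 + 70 = 86)
P(Q) = 1794/(5*Q)
F = -535571020/897 (F = (-4982056/((1794/5)/86))/2 = (-4982056/((1794/5)*(1/86)))/2 = (-4982056/897/215)/2 = (-4982056*215/897)/2 = (1/2)*(-1071142040/897) = -535571020/897 ≈ -5.9707e+5)
1/(F - 3795545) = 1/(-535571020/897 - 3795545) = 1/(-3940174885/897) = -897/3940174885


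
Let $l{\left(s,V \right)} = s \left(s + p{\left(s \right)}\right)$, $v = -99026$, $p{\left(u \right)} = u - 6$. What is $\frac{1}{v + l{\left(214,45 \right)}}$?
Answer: $- \frac{1}{8718} \approx -0.00011471$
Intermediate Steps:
$p{\left(u \right)} = -6 + u$ ($p{\left(u \right)} = u - 6 = -6 + u$)
$l{\left(s,V \right)} = s \left(-6 + 2 s\right)$ ($l{\left(s,V \right)} = s \left(s + \left(-6 + s\right)\right) = s \left(-6 + 2 s\right)$)
$\frac{1}{v + l{\left(214,45 \right)}} = \frac{1}{-99026 + 2 \cdot 214 \left(-3 + 214\right)} = \frac{1}{-99026 + 2 \cdot 214 \cdot 211} = \frac{1}{-99026 + 90308} = \frac{1}{-8718} = - \frac{1}{8718}$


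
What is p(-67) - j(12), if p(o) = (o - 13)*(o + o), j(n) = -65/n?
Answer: 128705/12 ≈ 10725.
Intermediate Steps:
p(o) = 2*o*(-13 + o) (p(o) = (-13 + o)*(2*o) = 2*o*(-13 + o))
p(-67) - j(12) = 2*(-67)*(-13 - 67) - (-65)/12 = 2*(-67)*(-80) - (-65)/12 = 10720 - 1*(-65/12) = 10720 + 65/12 = 128705/12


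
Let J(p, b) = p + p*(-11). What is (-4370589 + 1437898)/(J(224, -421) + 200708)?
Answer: -2932691/198468 ≈ -14.777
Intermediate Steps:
J(p, b) = -10*p (J(p, b) = p - 11*p = -10*p)
(-4370589 + 1437898)/(J(224, -421) + 200708) = (-4370589 + 1437898)/(-10*224 + 200708) = -2932691/(-2240 + 200708) = -2932691/198468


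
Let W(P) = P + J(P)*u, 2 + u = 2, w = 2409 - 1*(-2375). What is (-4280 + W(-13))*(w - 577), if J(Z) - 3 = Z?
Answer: -18060651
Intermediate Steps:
w = 4784 (w = 2409 + 2375 = 4784)
J(Z) = 3 + Z
u = 0 (u = -2 + 2 = 0)
W(P) = P (W(P) = P + (3 + P)*0 = P + 0 = P)
(-4280 + W(-13))*(w - 577) = (-4280 - 13)*(4784 - 577) = -4293*4207 = -18060651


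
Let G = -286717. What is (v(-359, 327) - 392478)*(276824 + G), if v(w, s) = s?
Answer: 3879549843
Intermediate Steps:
(v(-359, 327) - 392478)*(276824 + G) = (327 - 392478)*(276824 - 286717) = -392151*(-9893) = 3879549843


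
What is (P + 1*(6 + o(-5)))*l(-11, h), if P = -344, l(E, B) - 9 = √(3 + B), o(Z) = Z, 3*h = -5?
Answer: -3087 - 686*√3/3 ≈ -3483.1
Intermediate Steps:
h = -5/3 (h = (⅓)*(-5) = -5/3 ≈ -1.6667)
l(E, B) = 9 + √(3 + B)
(P + 1*(6 + o(-5)))*l(-11, h) = (-344 + 1*(6 - 5))*(9 + √(3 - 5/3)) = (-344 + 1*1)*(9 + √(4/3)) = (-344 + 1)*(9 + 2*√3/3) = -343*(9 + 2*√3/3) = -3087 - 686*√3/3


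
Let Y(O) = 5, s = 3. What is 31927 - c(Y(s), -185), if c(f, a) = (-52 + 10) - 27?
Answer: 31996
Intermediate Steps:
c(f, a) = -69 (c(f, a) = -42 - 27 = -69)
31927 - c(Y(s), -185) = 31927 - 1*(-69) = 31927 + 69 = 31996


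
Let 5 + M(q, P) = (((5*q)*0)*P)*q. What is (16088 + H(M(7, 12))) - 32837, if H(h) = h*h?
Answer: -16724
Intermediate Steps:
M(q, P) = -5 (M(q, P) = -5 + (((5*q)*0)*P)*q = -5 + (0*P)*q = -5 + 0*q = -5 + 0 = -5)
H(h) = h²
(16088 + H(M(7, 12))) - 32837 = (16088 + (-5)²) - 32837 = (16088 + 25) - 32837 = 16113 - 32837 = -16724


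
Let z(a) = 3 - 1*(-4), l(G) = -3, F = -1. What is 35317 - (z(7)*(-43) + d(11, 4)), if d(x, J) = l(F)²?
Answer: 35609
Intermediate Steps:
d(x, J) = 9 (d(x, J) = (-3)² = 9)
z(a) = 7 (z(a) = 3 + 4 = 7)
35317 - (z(7)*(-43) + d(11, 4)) = 35317 - (7*(-43) + 9) = 35317 - (-301 + 9) = 35317 - 1*(-292) = 35317 + 292 = 35609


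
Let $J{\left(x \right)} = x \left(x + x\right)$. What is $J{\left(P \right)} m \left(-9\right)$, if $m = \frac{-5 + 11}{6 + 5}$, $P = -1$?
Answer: $- \frac{108}{11} \approx -9.8182$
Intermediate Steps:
$m = \frac{6}{11} \approx 0.54545$
$J{\left(x \right)} = 2 x^{2}$ ($J{\left(x \right)} = x 2 x = 2 x^{2}$)
$J{\left(P \right)} m \left(-9\right) = 2 \left(-1\right)^{2} \cdot \frac{6}{11} \left(-9\right) = 2 \cdot 1 \cdot \frac{6}{11} \left(-9\right) = 2 \cdot \frac{6}{11} \left(-9\right) = \frac{12}{11} \left(-9\right) = - \frac{108}{11}$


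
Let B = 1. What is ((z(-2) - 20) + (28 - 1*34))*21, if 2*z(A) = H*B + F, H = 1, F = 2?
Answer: -1029/2 ≈ -514.50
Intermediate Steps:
z(A) = 3/2 (z(A) = (1*1 + 2)/2 = (1 + 2)/2 = (½)*3 = 3/2)
((z(-2) - 20) + (28 - 1*34))*21 = ((3/2 - 20) + (28 - 1*34))*21 = (-37/2 + (28 - 34))*21 = (-37/2 - 6)*21 = -49/2*21 = -1029/2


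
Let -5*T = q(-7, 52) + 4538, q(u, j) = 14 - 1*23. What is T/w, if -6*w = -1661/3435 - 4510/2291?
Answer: -6109945794/2756743 ≈ -2216.4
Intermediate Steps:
q(u, j) = -9 (q(u, j) = 14 - 23 = -9)
w = 19297201/47217510 (w = -(-1661/3435 - 4510/2291)/6 = -⅙*(-19297201/7869585) = 19297201/47217510 ≈ 0.40869)
T = -4529/5 (T = -(-9 + 4538)/5 = -⅕*4529 = -4529/5 ≈ -905.80)
T/w = -4529/(5*19297201/47217510) = -4529/5*47217510/19297201 = -6109945794/2756743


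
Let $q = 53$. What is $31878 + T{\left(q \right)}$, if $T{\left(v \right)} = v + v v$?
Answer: $34740$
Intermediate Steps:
$T{\left(v \right)} = v + v^{2}$
$31878 + T{\left(q \right)} = 31878 + 53 \left(1 + 53\right) = 31878 + 53 \cdot 54 = 31878 + 2862 = 34740$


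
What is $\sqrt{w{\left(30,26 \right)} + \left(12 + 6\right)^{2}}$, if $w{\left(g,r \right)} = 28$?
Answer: $4 \sqrt{22} \approx 18.762$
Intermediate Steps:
$\sqrt{w{\left(30,26 \right)} + \left(12 + 6\right)^{2}} = \sqrt{28 + \left(12 + 6\right)^{2}} = \sqrt{28 + 18^{2}} = \sqrt{28 + 324} = \sqrt{352} = 4 \sqrt{22}$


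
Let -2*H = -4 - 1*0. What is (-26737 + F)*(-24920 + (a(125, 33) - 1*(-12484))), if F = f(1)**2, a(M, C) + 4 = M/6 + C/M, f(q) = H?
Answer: 82998631247/250 ≈ 3.3199e+8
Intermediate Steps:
H = 2 (H = -(-4 - 1*0)/2 = -(-4 + 0)/2 = -1/2*(-4) = 2)
f(q) = 2
a(M, C) = -4 + M/6 + C/M (a(M, C) = -4 + (M/6 + C/M) = -4 + M/6 + C/M)
F = 4 (F = 2**2 = 4)
(-26737 + F)*(-24920 + (a(125, 33) - 1*(-12484))) = (-26737 + 4)*(-24920 + ((-4 + (1/6)*125 + 33/125) - 1*(-12484))) = -26733*(-24920 + ((-4 + 125/6 + 33*(1/125)) + 12484)) = -26733*(-24920 + ((-4 + 125/6 + 33/125) + 12484)) = -26733*(-24920 + (12823/750 + 12484)) = -26733*(-24920 + 9375823/750) = -26733*(-9314177/750) = 82998631247/250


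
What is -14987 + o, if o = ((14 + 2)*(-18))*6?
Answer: -16715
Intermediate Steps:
o = -1728 (o = (16*(-18))*6 = -288*6 = -1728)
-14987 + o = -14987 - 1728 = -16715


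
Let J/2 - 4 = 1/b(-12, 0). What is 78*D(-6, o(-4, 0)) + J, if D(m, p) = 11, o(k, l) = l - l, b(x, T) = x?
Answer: 5195/6 ≈ 865.83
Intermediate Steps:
o(k, l) = 0
J = 47/6 (J = 8 + 2/(-12) = 8 + 2*(-1/12) = 8 - 1/6 = 47/6 ≈ 7.8333)
78*D(-6, o(-4, 0)) + J = 78*11 + 47/6 = 858 + 47/6 = 5195/6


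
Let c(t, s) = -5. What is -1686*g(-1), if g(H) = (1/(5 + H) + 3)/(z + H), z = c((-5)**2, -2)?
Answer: 3653/4 ≈ 913.25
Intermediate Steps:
z = -5
g(H) = (3 + 1/(5 + H))/(-5 + H) (g(H) = (1/(5 + H) + 3)/(-5 + H) = (3 + 1/(5 + H))/(-5 + H))
-1686*g(-1) = -1686*(16 + 3*(-1))/(-25 + (-1)**2) = -1686*(16 - 3)/(-25 + 1) = -1686*13/(-24) = -(-281)*13/4 = -1686*(-13/24) = 3653/4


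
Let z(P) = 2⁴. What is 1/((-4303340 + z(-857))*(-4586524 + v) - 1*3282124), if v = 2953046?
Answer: 1/7029381798748 ≈ 1.4226e-13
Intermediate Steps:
z(P) = 16
1/((-4303340 + z(-857))*(-4586524 + v) - 1*3282124) = 1/((-4303340 + 16)*(-4586524 + 2953046) - 1*3282124) = 1/(-4303324*(-1633478) - 3282124) = 1/(7029385080872 - 3282124) = 1/7029381798748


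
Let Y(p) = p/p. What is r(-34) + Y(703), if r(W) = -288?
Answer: -287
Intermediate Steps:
Y(p) = 1
r(-34) + Y(703) = -288 + 1 = -287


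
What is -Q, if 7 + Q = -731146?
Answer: 731153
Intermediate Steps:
Q = -731153 (Q = -7 - 731146 = -731153)
-Q = -1*(-731153) = 731153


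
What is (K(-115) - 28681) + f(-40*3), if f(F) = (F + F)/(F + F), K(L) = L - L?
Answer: -28680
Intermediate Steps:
K(L) = 0
f(F) = 1 (f(F) = (2*F)/((2*F)) = (2*F)*(1/(2*F)) = 1)
(K(-115) - 28681) + f(-40*3) = (0 - 28681) + 1 = -28681 + 1 = -28680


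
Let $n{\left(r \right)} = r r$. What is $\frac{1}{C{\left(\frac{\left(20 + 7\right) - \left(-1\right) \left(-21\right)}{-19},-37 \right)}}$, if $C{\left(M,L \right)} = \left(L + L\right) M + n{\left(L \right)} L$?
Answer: $- \frac{19}{961963} \approx -1.9751 \cdot 10^{-5}$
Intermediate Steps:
$n{\left(r \right)} = r^{2}$
$C{\left(M,L \right)} = L^{3} + 2 L M$ ($C{\left(M,L \right)} = \left(L + L\right) M + L^{2} L = 2 L M + L^{3} = L^{3} + 2 L M$)
$\frac{1}{C{\left(\frac{\left(20 + 7\right) - \left(-1\right) \left(-21\right)}{-19},-37 \right)}} = \frac{1}{\left(-37\right) \left(\left(-37\right)^{2} + 2 \frac{\left(20 + 7\right) - \left(-1\right) \left(-21\right)}{-19}\right)} = \frac{1}{\left(-37\right) \left(1369 + 2 \left(27 - 21\right) \left(- \frac{1}{19}\right)\right)} = \frac{1}{\left(-37\right) \left(1369 + 2 \cdot 6 \left(- \frac{1}{19}\right)\right)} = \frac{1}{\left(-37\right) \left(1369 + 2 \left(- \frac{6}{19}\right)\right)} = \frac{1}{\left(-37\right) \left(1369 - \frac{12}{19}\right)} = \frac{1}{\left(-37\right) \frac{25999}{19}} = \frac{1}{- \frac{961963}{19}} = - \frac{19}{961963}$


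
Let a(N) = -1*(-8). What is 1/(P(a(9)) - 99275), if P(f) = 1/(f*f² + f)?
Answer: -520/51622999 ≈ -1.0073e-5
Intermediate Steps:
a(N) = 8
P(f) = 1/(f + f³) (P(f) = 1/(f³ + f) = 1/(f + f³))
1/(P(a(9)) - 99275) = 1/(1/(8 + 8³) - 99275) = 1/(1/(8 + 512) - 99275) = 1/(1/520 - 99275) = 1/(-51622999/520) = -520/51622999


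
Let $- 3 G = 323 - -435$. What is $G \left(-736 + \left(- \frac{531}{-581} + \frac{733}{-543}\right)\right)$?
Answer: $\frac{176108435224}{946449} \approx 1.8607 \cdot 10^{5}$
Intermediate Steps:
$G = - \frac{758}{3}$ ($G = - \frac{323 - -435}{3} = - \frac{323 + 435}{3} = \left(- \frac{1}{3}\right) 758 = - \frac{758}{3} \approx -252.67$)
$G \left(-736 + \left(- \frac{531}{-581} + \frac{733}{-543}\right)\right) = - \frac{758 \left(-736 + \left(- \frac{531}{-581} + \frac{733}{-543}\right)\right)}{3} = - \frac{758 \left(-736 + \left(\left(-531\right) \left(- \frac{1}{581}\right) + 733 \left(- \frac{1}{543}\right)\right)\right)}{3} = - \frac{758 \left(-736 + \left(\frac{531}{581} - \frac{733}{543}\right)\right)}{3} = - \frac{758 \left(-736 - \frac{137540}{315483}\right)}{3} = \left(- \frac{758}{3}\right) \left(- \frac{232333028}{315483}\right) = \frac{176108435224}{946449}$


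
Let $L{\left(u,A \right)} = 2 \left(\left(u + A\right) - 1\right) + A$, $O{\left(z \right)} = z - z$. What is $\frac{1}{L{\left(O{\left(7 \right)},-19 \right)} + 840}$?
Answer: $\frac{1}{781} \approx 0.0012804$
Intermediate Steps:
$O{\left(z \right)} = 0$
$L{\left(u,A \right)} = -2 + 2 u + 3 A$ ($L{\left(u,A \right)} = 2 \left(\left(A + u\right) - 1\right) + A = 2 \left(-1 + A + u\right) + A = \left(-2 + 2 A + 2 u\right) + A = -2 + 2 u + 3 A$)
$\frac{1}{L{\left(O{\left(7 \right)},-19 \right)} + 840} = \frac{1}{\left(-2 + 2 \cdot 0 + 3 \left(-19\right)\right) + 840} = \frac{1}{\left(-2 + 0 - 57\right) + 840} = \frac{1}{-59 + 840} = \frac{1}{781}$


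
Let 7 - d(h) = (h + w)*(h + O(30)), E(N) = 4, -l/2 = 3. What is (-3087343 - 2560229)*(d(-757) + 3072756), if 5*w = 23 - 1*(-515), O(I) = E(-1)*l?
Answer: -72446534039376/5 ≈ -1.4489e+13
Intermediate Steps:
l = -6 (l = -2*3 = -6)
O(I) = -24 (O(I) = 4*(-6) = -24)
w = 538/5 (w = (23 - 1*(-515))/5 = (23 + 515)/5 = (1/5)*538 = 538/5 ≈ 107.60)
d(h) = 7 - (-24 + h)*(538/5 + h) (d(h) = 7 - (h + 538/5)*(h - 24) = 7 - (538/5 + h)*(-24 + h) = 7 - (-24 + h)*(538/5 + h))
(-3087343 - 2560229)*(d(-757) + 3072756) = (-3087343 - 2560229)*((12947/5 - 1*(-757)**2 - 418/5*(-757)) + 3072756) = -5647572*((12947/5 - 1*573049 + 316426/5) + 3072756) = -5647572*((12947/5 - 573049 + 316426/5) + 3072756) = -5647572*(-2535872/5 + 3072756) = -5647572*12827908/5 = -72446534039376/5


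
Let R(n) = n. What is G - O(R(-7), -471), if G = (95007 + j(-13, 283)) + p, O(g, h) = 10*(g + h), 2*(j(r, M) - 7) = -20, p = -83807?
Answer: 15977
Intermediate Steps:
j(r, M) = -3 (j(r, M) = 7 + (½)*(-20) = 7 - 10 = -3)
O(g, h) = 10*g + 10*h
G = 11197 (G = (95007 - 3) - 83807 = 95004 - 83807 = 11197)
G - O(R(-7), -471) = 11197 - (10*(-7) + 10*(-471)) = 11197 - (-70 - 4710) = 11197 - 1*(-4780) = 11197 + 4780 = 15977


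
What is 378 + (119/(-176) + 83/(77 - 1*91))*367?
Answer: -2520583/1232 ≈ -2045.9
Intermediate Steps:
378 + (119/(-176) + 83/(77 - 1*91))*367 = 378 + (119*(-1/176) + 83/(77 - 91))*367 = 378 + (-119/176 + 83/(-14))*367 = 378 + (-119/176 + 83*(-1/14))*367 = 378 + (-119/176 - 83/14)*367 = 378 - 8137/1232*367 = 378 - 2986279/1232 = -2520583/1232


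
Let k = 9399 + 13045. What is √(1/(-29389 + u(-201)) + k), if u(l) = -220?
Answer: √19676494991555/29609 ≈ 149.81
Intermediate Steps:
k = 22444
√(1/(-29389 + u(-201)) + k) = √(1/(-29389 - 220) + 22444) = √(1/(-29609) + 22444) = √(-1/29609 + 22444) = √(664544395/29609) = √19676494991555/29609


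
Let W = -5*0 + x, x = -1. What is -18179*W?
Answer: 18179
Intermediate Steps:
W = -1 (W = -5*0 - 1 = 0 - 1 = -1)
-18179*W = -18179*(-1) = 18179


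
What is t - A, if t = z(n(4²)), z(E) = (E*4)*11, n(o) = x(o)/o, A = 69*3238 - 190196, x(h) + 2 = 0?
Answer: -66463/2 ≈ -33232.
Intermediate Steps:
x(h) = -2 (x(h) = -2 + 0 = -2)
A = 33226 (A = 223422 - 190196 = 33226)
n(o) = -2/o
z(E) = 44*E (z(E) = (4*E)*11 = 44*E)
t = -11/2 (t = 44*(-2/(4²)) = 44*(-2/16) = 44*(-2*1/16) = 44*(-⅛) = -11/2 ≈ -5.5000)
t - A = -11/2 - 1*33226 = -11/2 - 33226 = -66463/2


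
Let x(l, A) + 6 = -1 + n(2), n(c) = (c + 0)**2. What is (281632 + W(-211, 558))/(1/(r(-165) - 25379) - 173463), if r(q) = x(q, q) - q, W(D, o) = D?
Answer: -7096593357/4374216472 ≈ -1.6224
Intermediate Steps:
n(c) = c**2
x(l, A) = -3 (x(l, A) = -6 + (-1 + 2**2) = -6 + (-1 + 4) = -6 + 3 = -3)
r(q) = -3 - q
(281632 + W(-211, 558))/(1/(r(-165) - 25379) - 173463) = (281632 - 211)/(1/((-3 - 1*(-165)) - 25379) - 173463) = 281421/(1/((-3 + 165) - 25379) - 173463) = 281421/(1/(162 - 25379) - 173463) = 281421/(1/(-25217) - 173463) = 281421/(-1/25217 - 173463) = 281421/(-4374216472/25217) = 281421*(-25217/4374216472) = -7096593357/4374216472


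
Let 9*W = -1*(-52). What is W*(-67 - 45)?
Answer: -5824/9 ≈ -647.11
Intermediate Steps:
W = 52/9 (W = (-1*(-52))/9 = (⅑)*52 = 52/9 ≈ 5.7778)
W*(-67 - 45) = 52*(-67 - 45)/9 = (52/9)*(-112) = -5824/9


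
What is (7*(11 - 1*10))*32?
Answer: 224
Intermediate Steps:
(7*(11 - 1*10))*32 = (7*(11 - 10))*32 = (7*1)*32 = 7*32 = 224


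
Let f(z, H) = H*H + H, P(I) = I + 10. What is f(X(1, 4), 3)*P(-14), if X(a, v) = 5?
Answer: -48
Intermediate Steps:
P(I) = 10 + I
f(z, H) = H + H**2 (f(z, H) = H**2 + H = H + H**2)
f(X(1, 4), 3)*P(-14) = (3*(1 + 3))*(10 - 14) = (3*4)*(-4) = 12*(-4) = -48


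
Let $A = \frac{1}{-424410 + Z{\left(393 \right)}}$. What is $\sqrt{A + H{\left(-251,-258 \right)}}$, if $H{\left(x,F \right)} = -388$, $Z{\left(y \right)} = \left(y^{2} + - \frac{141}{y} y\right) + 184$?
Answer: $\frac{3 i \sqrt{3140891359870}}{269918} \approx 19.698 i$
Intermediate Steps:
$Z{\left(y \right)} = 43 + y^{2}$ ($Z{\left(y \right)} = \left(y^{2} - 141\right) + 184 = \left(-141 + y^{2}\right) + 184 = 43 + y^{2}$)
$A = - \frac{1}{269918}$ ($A = \frac{1}{-424410 + \left(43 + 393^{2}\right)} = \frac{1}{-424410 + \left(43 + 154449\right)} = \frac{1}{-424410 + 154492} = \frac{1}{-269918} = - \frac{1}{269918} \approx -3.7048 \cdot 10^{-6}$)
$\sqrt{A + H{\left(-251,-258 \right)}} = \sqrt{- \frac{1}{269918} - 388} = \sqrt{- \frac{104728185}{269918}} = \frac{3 i \sqrt{3140891359870}}{269918}$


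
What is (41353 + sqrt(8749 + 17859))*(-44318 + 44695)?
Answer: 15590081 + 1508*sqrt(1663) ≈ 1.5652e+7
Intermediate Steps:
(41353 + sqrt(8749 + 17859))*(-44318 + 44695) = (41353 + sqrt(26608))*377 = (41353 + 4*sqrt(1663))*377 = 15590081 + 1508*sqrt(1663)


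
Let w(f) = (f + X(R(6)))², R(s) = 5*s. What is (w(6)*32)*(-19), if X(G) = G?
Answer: -787968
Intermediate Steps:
w(f) = (30 + f)² (w(f) = (f + 5*6)² = (f + 30)² = (30 + f)²)
(w(6)*32)*(-19) = ((30 + 6)²*32)*(-19) = (36²*32)*(-19) = (1296*32)*(-19) = 41472*(-19) = -787968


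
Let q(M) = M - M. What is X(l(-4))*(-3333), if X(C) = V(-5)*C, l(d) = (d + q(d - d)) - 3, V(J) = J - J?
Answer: 0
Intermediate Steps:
V(J) = 0
q(M) = 0
l(d) = -3 + d (l(d) = (d + 0) - 3 = d - 3 = -3 + d)
X(C) = 0 (X(C) = 0*C = 0)
X(l(-4))*(-3333) = 0*(-3333) = 0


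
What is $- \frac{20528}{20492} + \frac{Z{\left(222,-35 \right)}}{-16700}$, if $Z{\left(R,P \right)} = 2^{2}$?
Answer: $- \frac{21431223}{21388525} \approx -1.002$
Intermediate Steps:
$Z{\left(R,P \right)} = 4$
$- \frac{20528}{20492} + \frac{Z{\left(222,-35 \right)}}{-16700} = - \frac{20528}{20492} + \frac{4}{-16700} = \left(-20528\right) \frac{1}{20492} + 4 \left(- \frac{1}{16700}\right) = - \frac{5132}{5123} - \frac{1}{4175} = - \frac{21431223}{21388525}$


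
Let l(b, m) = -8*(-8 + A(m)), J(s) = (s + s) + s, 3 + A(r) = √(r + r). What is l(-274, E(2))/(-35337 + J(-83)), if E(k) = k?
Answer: -4/1977 ≈ -0.0020233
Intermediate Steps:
A(r) = -3 + √2*√r (A(r) = -3 + √(r + r) = -3 + √(2*r) = -3 + √2*√r)
J(s) = 3*s (J(s) = 2*s + s = 3*s)
l(b, m) = 88 - 8*√2*√m (l(b, m) = -8*(-8 + (-3 + √2*√m)) = -8*(-11 + √2*√m) = 88 - 8*√2*√m)
l(-274, E(2))/(-35337 + J(-83)) = (88 - 8*√2*√2)/(-35337 + 3*(-83)) = (88 - 16)/(-35337 - 249) = 72/(-35586) = 72*(-1/35586) = -4/1977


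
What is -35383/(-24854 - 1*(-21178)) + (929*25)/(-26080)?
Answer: 41870677/4793504 ≈ 8.7349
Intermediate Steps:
-35383/(-24854 - 1*(-21178)) + (929*25)/(-26080) = -35383/(-24854 + 21178) + 23225*(-1/26080) = -35383/(-3676) - 4645/5216 = -35383*(-1/3676) - 4645/5216 = 35383/3676 - 4645/5216 = 41870677/4793504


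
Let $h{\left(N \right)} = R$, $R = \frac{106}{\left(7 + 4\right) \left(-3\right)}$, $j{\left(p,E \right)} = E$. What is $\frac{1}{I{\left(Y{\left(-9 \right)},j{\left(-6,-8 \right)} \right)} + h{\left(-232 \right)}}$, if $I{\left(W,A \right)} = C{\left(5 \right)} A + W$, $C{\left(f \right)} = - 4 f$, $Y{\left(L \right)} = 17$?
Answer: $\frac{33}{5735} \approx 0.0057541$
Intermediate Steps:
$I{\left(W,A \right)} = W - 20 A$ ($I{\left(W,A \right)} = \left(-4\right) 5 A + W = - 20 A + W = W - 20 A$)
$R = - \frac{106}{33}$ ($R = \frac{106}{11 \left(-3\right)} = \frac{106}{-33} = 106 \left(- \frac{1}{33}\right) = - \frac{106}{33} \approx -3.2121$)
$h{\left(N \right)} = - \frac{106}{33}$
$\frac{1}{I{\left(Y{\left(-9 \right)},j{\left(-6,-8 \right)} \right)} + h{\left(-232 \right)}} = \frac{1}{\left(17 - -160\right) - \frac{106}{33}} = \frac{1}{\left(17 + 160\right) - \frac{106}{33}} = \frac{1}{177 - \frac{106}{33}} = \frac{1}{\frac{5735}{33}} = \frac{33}{5735}$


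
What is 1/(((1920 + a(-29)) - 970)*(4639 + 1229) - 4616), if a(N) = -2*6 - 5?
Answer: 1/5470228 ≈ 1.8281e-7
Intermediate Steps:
a(N) = -17 (a(N) = -12 - 5 = -17)
1/(((1920 + a(-29)) - 970)*(4639 + 1229) - 4616) = 1/(((1920 - 17) - 970)*(4639 + 1229) - 4616) = 1/((1903 - 970)*5868 - 4616) = 1/(933*5868 - 4616) = 1/(5474844 - 4616) = 1/5470228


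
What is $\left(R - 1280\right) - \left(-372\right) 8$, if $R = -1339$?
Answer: $357$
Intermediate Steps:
$\left(R - 1280\right) - \left(-372\right) 8 = \left(-1339 - 1280\right) - \left(-372\right) 8 = -2619 - -2976 = -2619 + 2976 = 357$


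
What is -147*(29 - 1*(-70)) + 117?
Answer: -14436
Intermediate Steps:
-147*(29 - 1*(-70)) + 117 = -147*(29 + 70) + 117 = -147*99 + 117 = -14553 + 117 = -14436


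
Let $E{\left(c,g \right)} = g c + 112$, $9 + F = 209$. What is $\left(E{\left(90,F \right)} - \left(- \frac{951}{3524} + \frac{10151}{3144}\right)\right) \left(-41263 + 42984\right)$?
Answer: $\frac{86324639284783}{2769864} \approx 3.1166 \cdot 10^{7}$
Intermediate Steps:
$F = 200$ ($F = -9 + 209 = 200$)
$E{\left(c,g \right)} = 112 + c g$ ($E{\left(c,g \right)} = c g + 112 = 112 + c g$)
$\left(E{\left(90,F \right)} - \left(- \frac{951}{3524} + \frac{10151}{3144}\right)\right) \left(-41263 + 42984\right) = \left(\left(112 + 90 \cdot 200\right) - \left(- \frac{951}{3524} + \frac{10151}{3144}\right)\right) \left(-41263 + 42984\right) = \left(\left(112 + 18000\right) - \frac{8195545}{2769864}\right) 1721 = \left(18112 + \left(\frac{951}{3524} - \frac{10151}{3144}\right)\right) 1721 = \left(18112 - \frac{8195545}{2769864}\right) 1721 = \frac{50159581223}{2769864} \cdot 1721 = \frac{86324639284783}{2769864}$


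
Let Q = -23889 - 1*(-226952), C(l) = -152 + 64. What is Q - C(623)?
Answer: 203151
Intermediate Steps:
C(l) = -88
Q = 203063 (Q = -23889 + 226952 = 203063)
Q - C(623) = 203063 - 1*(-88) = 203063 + 88 = 203151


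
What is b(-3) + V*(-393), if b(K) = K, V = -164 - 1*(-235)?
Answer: -27906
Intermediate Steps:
V = 71 (V = -164 + 235 = 71)
b(-3) + V*(-393) = -3 + 71*(-393) = -3 - 27903 = -27906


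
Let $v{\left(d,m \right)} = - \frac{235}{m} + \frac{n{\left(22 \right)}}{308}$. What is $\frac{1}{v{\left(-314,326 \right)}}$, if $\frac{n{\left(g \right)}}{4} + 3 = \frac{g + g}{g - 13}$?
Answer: $- \frac{225918}{157313} \approx -1.4361$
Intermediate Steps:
$n{\left(g \right)} = -12 + \frac{8 g}{-13 + g}$ ($n{\left(g \right)} = -12 + 4 \frac{g + g}{g - 13} = -12 + 4 \frac{2 g}{-13 + g} = -12 + \frac{8 g}{-13 + g}$)
$v{\left(d,m \right)} = \frac{17}{693} - \frac{235}{m}$ ($v{\left(d,m \right)} = - \frac{235}{m} + \frac{4 \frac{1}{-13 + 22} \left(39 - 22\right)}{308} = - \frac{235}{m} + \frac{4 \left(39 - 22\right)}{9} \cdot \frac{1}{308} = - \frac{235}{m} + 4 \cdot \frac{1}{9} \cdot 17 \cdot \frac{1}{308} = - \frac{235}{m} + \frac{68}{9} \cdot \frac{1}{308} = - \frac{235}{m} + \frac{17}{693} = \frac{17}{693} - \frac{235}{m}$)
$\frac{1}{v{\left(-314,326 \right)}} = \frac{1}{\frac{17}{693} - \frac{235}{326}} = \frac{1}{- \frac{157313}{225918}} = - \frac{225918}{157313}$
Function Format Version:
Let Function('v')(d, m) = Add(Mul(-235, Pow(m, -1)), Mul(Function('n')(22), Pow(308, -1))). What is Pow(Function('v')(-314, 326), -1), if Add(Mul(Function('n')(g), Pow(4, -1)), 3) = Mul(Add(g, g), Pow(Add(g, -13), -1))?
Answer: Rational(-225918, 157313) ≈ -1.4361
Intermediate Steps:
Function('n')(g) = Add(-12, Mul(8, g, Pow(Add(-13, g), -1))) (Function('n')(g) = Add(-12, Mul(4, Mul(Add(g, g), Pow(Add(g, -13), -1)))) = Add(-12, Mul(4, Mul(Mul(2, g), Pow(Add(-13, g), -1)))) = Add(-12, Mul(4, Mul(2, g, Pow(Add(-13, g), -1)))) = Add(-12, Mul(8, g, Pow(Add(-13, g), -1))))
Function('v')(d, m) = Add(Rational(17, 693), Mul(-235, Pow(m, -1))) (Function('v')(d, m) = Add(Mul(-235, Pow(m, -1)), Mul(Mul(4, Pow(Add(-13, 22), -1), Add(39, Mul(-1, 22))), Pow(308, -1))) = Add(Mul(-235, Pow(m, -1)), Mul(Mul(4, Pow(9, -1), Add(39, -22)), Rational(1, 308))) = Add(Mul(-235, Pow(m, -1)), Mul(Mul(4, Rational(1, 9), 17), Rational(1, 308))) = Add(Mul(-235, Pow(m, -1)), Mul(Rational(68, 9), Rational(1, 308))) = Add(Mul(-235, Pow(m, -1)), Rational(17, 693)) = Add(Rational(17, 693), Mul(-235, Pow(m, -1))))
Pow(Function('v')(-314, 326), -1) = Pow(Add(Rational(17, 693), Mul(-235, Pow(326, -1))), -1) = Pow(Add(Rational(17, 693), Mul(-235, Rational(1, 326))), -1) = Pow(Add(Rational(17, 693), Rational(-235, 326)), -1) = Pow(Rational(-157313, 225918), -1) = Rational(-225918, 157313)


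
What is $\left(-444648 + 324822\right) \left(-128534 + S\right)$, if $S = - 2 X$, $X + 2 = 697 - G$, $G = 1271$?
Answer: $15263675532$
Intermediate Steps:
$X = -576$ ($X = -2 + \left(697 - 1271\right) = -2 - 574 = -576$)
$S = 1152$ ($S = \left(-2\right) \left(-576\right) = 1152$)
$\left(-444648 + 324822\right) \left(-128534 + S\right) = \left(-444648 + 324822\right) \left(-128534 + 1152\right) = \left(-119826\right) \left(-127382\right) = 15263675532$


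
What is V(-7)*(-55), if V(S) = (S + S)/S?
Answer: -110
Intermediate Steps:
V(S) = 2 (V(S) = (2*S)/S = 2)
V(-7)*(-55) = 2*(-55) = -110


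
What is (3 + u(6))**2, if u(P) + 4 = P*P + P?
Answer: 1681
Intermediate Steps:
u(P) = -4 + P + P**2 (u(P) = -4 + (P*P + P) = -4 + (P**2 + P) = -4 + (P + P**2) = -4 + P + P**2)
(3 + u(6))**2 = (3 + (-4 + 6 + 6**2))**2 = (3 + (-4 + 6 + 36))**2 = (3 + 38)**2 = 41**2 = 1681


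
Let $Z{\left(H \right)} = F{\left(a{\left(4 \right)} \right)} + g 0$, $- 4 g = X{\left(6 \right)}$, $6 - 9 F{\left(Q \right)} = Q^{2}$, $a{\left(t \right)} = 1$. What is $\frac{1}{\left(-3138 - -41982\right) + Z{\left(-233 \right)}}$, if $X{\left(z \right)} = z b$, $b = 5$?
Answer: $\frac{9}{349601} \approx 2.5744 \cdot 10^{-5}$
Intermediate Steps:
$X{\left(z \right)} = 5 z$ ($X{\left(z \right)} = z 5 = 5 z$)
$F{\left(Q \right)} = \frac{2}{3} - \frac{Q^{2}}{9}$
$g = - \frac{15}{2}$ ($g = - \frac{5 \cdot 6}{4} = \left(- \frac{1}{4}\right) 30 = - \frac{15}{2} \approx -7.5$)
$Z{\left(H \right)} = \frac{5}{9}$ ($Z{\left(H \right)} = \left(\frac{2}{3} - \frac{1^{2}}{9}\right) - 0 = \left(\frac{2}{3} - \frac{1}{9}\right) + 0 = \frac{5}{9} + 0 = \frac{5}{9}$)
$\frac{1}{\left(-3138 - -41982\right) + Z{\left(-233 \right)}} = \frac{1}{\left(-3138 - -41982\right) + \frac{5}{9}} = \frac{1}{\left(-3138 + 41982\right) + \frac{5}{9}} = \frac{1}{38844 + \frac{5}{9}} = \frac{1}{\frac{349601}{9}} = \frac{9}{349601}$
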